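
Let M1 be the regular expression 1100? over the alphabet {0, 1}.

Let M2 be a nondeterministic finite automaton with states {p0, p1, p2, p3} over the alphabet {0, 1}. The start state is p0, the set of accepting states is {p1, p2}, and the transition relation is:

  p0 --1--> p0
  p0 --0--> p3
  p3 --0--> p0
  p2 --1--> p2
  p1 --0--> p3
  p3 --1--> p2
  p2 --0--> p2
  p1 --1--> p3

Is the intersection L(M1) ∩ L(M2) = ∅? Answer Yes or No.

Yes

Converting the expression M1 to a DFA (subset construction, then merging equivalent states) gives the minimal DFA with states {r0, r1, r2, r3, r4, r5}, start state r0, accepting states {r4, r5} and transitions r0: 0→r1, 1→r2; r1: 0→r1, 1→r1; r2: 0→r1, 1→r3; r3: 0→r4, 1→r1; r4: 0→r5, 1→r1; r5: 0→r1, 1→r1.
Exploring the product automaton M1 × M2 from the start pair (r0, p0), following both machines on each input symbol, reaches 8 state pairs: (r0, p0), (r1, p3), (r2, p0), (r1, p0), (r1, p2), (r3, p0), (r4, p3), (r5, p0).
M1 accepts in {r4, r5} and M2 accepts in {p1, p2}; no reachable pair has both components accepting, so no string drives both machines to acceptance simultaneously and L(M1) ∩ L(M2) = ∅.
So no string is accepted by both, and the intersection is empty.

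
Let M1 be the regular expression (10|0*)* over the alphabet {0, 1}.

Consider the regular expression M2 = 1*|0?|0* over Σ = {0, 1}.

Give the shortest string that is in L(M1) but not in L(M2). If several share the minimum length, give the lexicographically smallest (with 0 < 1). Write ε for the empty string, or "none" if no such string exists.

10

The string 10 is accepted by M1 but not by M2.
No shorter string lies in the difference, and 10 is the lexicographically first length-2 string in L(M1) \ L(M2).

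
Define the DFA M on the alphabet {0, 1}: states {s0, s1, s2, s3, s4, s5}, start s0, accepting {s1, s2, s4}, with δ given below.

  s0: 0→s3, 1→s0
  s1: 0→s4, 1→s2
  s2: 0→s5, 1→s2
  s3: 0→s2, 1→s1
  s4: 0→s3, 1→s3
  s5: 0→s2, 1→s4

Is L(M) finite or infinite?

infinite

State s0 is reachable from the start and can reach an accepting state, and it lies on the cycle s0 → s0.
Traversing that cycle any number of times yields accepted strings of unbounded length, so the language is infinite.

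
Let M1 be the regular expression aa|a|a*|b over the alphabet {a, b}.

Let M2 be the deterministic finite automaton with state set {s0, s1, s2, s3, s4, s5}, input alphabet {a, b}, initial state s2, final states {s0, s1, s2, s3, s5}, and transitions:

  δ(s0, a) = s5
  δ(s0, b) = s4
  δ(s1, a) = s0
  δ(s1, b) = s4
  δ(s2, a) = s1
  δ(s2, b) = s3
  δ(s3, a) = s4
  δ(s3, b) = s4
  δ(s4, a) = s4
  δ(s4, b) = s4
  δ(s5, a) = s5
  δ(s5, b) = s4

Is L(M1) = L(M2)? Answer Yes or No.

Yes

Converting the expression M1 to a DFA (subset construction, then merging equivalent states) gives the minimal DFA with states {r0, r1, r2, r3}, start state r0, accepting states {r0, r1, r2} and transitions r0: a→r1, b→r2; r1: a→r1, b→r3; r2: a→r3, b→r3; r3: a→r3, b→r3.
Exploring the product automaton M1 × M2 from the start pair (r0, s2), following both machines on each input symbol, reaches 6 state pairs: (r0, s2), (r1, s1), (r2, s3), (r1, s0), (r3, s4), (r1, s5).
M1 accepts in {r0, r1, r2} and M2 accepts in {s0, s1, s2, s3, s5}. In every reachable pair the two components are either both accepting — (r0, s2), (r1, s1), (r2, s3), (r1, s0), (r1, s5) — or both non-accepting, so no string is accepted by exactly one of the machines: L(M1) \ L(M2) and L(M2) \ L(M1) are both empty.
Hence every string is accepted by M1 iff it is accepted by M2, and the two languages coincide.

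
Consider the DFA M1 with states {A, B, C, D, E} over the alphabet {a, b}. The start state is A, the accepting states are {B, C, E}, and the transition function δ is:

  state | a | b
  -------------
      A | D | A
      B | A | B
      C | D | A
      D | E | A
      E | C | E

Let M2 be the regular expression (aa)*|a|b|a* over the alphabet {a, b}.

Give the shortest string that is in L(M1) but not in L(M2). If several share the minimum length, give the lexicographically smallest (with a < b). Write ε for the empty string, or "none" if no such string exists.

aab

The string aab is accepted by M1 but not by M2.
No shorter string lies in the difference, and aab is the lexicographically first length-3 string in L(M1) \ L(M2).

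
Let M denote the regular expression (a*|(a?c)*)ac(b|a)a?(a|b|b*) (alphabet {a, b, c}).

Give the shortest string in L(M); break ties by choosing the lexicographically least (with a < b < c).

By inspection of the expression, no string of length less than 3 matches, and aca is the lexicographically first match of length 3.

aca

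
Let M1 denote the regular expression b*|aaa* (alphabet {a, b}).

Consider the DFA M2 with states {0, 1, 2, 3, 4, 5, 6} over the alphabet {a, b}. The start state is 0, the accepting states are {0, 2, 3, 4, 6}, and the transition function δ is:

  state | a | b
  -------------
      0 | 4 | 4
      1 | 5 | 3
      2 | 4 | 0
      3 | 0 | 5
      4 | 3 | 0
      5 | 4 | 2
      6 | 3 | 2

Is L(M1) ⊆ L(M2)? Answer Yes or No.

Converting the expression M1 to a DFA (subset construction, then merging equivalent states) gives the minimal DFA with states {r0, r1, r2, r3, r4}, start state r0, accepting states {r0, r2, r3} and transitions r0: a→r1, b→r2; r1: a→r3, b→r4; r2: a→r4, b→r2; r3: a→r3, b→r4; r4: a→r4, b→r4.
Exploring the product automaton M1 × M2 from the start pair (r0, 0), following both machines on each input symbol, reaches 12 state pairs: (r0, 0), (r1, 4), (r2, 4), (r3, 3), (r4, 0), (r4, 3), (r2, 0), (r3, 0), (r4, 5), (r4, 4), (r3, 4), (r4, 2).
M1 accepts in {r0, r2, r3} and M2 accepts in {0, 2, 3, 4, 6}. The reachable pairs whose M1-component is accepting are (r0, 0), (r2, 4), (r3, 3), (r2, 0), (r3, 0), (r3, 4); in each of them the M2-component is accepting too, so the product for L(M1) \ L(M2) (M1-component accepting, M2-component rejecting) has no reachable accepting pair and the difference is empty.
Hence every string in L(M1) is also in L(M2).

Yes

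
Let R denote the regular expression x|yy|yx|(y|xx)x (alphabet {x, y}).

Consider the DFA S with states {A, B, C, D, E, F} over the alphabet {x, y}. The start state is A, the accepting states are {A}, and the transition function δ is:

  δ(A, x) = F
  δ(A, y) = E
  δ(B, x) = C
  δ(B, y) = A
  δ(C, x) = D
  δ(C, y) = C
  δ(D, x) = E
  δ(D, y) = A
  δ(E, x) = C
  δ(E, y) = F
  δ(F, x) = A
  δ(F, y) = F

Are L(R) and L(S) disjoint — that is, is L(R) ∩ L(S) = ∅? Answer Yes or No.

Converting the expression R to a DFA (subset construction, then merging equivalent states) gives the minimal DFA with states {r0, r1, r2, r3, r4, r5}, start state r0, accepting states {r1, r5} and transitions r0: x→r1, y→r2; r1: x→r3, y→r4; r2: x→r5, y→r5; r3: x→r5, y→r4; r4: x→r4, y→r4; r5: x→r4, y→r4.
Exploring the product automaton R × S from the start pair (r0, A), following both machines on each input symbol, reaches 11 state pairs: (r0, A), (r1, F), (r2, E), (r3, A), (r4, F), (r5, C), (r5, F), (r4, E), (r4, A), (r4, D), (r4, C).
R accepts in {r1, r5} and S accepts in {A}; no reachable pair has both components accepting, so no string drives both machines to acceptance simultaneously and L(R) ∩ L(S) = ∅.
So no string is accepted by both, and the intersection is empty.

Yes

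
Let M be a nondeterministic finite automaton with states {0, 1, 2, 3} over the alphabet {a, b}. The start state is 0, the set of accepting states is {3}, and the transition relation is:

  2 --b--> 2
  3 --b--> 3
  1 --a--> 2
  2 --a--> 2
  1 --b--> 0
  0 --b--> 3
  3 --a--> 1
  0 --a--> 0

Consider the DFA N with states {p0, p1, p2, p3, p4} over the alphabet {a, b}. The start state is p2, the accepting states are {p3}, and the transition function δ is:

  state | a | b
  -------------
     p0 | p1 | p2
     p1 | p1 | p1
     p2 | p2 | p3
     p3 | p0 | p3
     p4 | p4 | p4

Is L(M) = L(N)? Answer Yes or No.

Exploring the product automaton M × N from the start pair (0, p2), following both machines on each input symbol, reaches 4 state pairs: (0, p2), (3, p3), (1, p0), (2, p1).
M accepts in {3} and N accepts in {p3}. In every reachable pair the two components are either both accepting — (3, p3) — or both non-accepting, so no string is accepted by exactly one of the machines: L(M) \ L(N) and L(N) \ L(M) are both empty.
Hence every string is accepted by M iff it is accepted by N, and the two languages coincide.

Yes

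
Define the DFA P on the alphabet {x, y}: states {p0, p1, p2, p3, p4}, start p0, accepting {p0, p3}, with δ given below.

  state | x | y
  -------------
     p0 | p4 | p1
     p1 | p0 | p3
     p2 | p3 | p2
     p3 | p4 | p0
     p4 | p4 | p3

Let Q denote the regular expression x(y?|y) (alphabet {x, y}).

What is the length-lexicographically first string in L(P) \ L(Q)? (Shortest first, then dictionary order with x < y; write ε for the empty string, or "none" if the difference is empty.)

ε

The empty string ε is accepted by P but not by Q.
Since ε is the unique shortest string, it is the required witness.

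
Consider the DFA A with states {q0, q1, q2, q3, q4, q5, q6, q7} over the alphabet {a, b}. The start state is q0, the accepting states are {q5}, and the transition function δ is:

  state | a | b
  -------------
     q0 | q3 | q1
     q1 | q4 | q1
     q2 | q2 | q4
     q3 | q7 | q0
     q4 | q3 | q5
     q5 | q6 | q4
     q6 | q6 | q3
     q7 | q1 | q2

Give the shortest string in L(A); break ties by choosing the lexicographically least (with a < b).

bab

A breadth-first search from q0 reaches an accepting state first via the path q0 → q1 → q4 → q5 on input bab.
No string of length < 3 is accepted (BFS exhausts all shorter strings without reaching an accepting state), and bab is the lexicographically least accepting string of length 3.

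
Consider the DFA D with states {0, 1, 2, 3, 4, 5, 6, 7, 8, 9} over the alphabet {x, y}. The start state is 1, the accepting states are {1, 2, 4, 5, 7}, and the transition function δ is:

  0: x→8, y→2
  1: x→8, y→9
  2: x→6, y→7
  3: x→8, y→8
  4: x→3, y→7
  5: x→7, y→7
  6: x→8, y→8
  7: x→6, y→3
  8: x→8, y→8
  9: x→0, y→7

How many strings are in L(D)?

4

The useful subgraph on states {0, 1, 2, 7, 9} is acyclic, so L(D) is finite; the longest accepting path visits 5 useful states, giving maximum string length 4.
Counting accepting paths from 1 by length: 1 of length 0, 1 of length 2, 1 of length 3, 1 of length 4. Total 4.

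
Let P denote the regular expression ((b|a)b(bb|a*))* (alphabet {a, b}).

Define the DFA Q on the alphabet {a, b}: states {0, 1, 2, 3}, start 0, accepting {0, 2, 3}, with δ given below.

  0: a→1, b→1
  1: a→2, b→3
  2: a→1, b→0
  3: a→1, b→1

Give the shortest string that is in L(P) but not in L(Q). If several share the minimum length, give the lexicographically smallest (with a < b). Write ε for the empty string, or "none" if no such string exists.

The string aba is accepted by P but not by Q.
No shorter string lies in the difference, and aba is the lexicographically first length-3 string in L(P) \ L(Q).

aba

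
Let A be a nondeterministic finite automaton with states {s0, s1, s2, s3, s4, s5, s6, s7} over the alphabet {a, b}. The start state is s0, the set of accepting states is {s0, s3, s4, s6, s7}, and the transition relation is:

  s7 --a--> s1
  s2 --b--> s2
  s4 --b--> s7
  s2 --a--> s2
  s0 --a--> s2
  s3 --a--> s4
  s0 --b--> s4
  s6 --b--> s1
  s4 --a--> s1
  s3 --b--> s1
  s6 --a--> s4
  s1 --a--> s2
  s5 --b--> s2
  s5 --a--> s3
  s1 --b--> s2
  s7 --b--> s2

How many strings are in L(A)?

The useful subgraph on states {s0, s4, s7} is acyclic, so L(A) is finite; the longest accepting path visits 3 useful states, giving maximum string length 2.
Counting accepting paths from s0 by length: 1 of length 0, 1 of length 1, 1 of length 2. Total 3.

3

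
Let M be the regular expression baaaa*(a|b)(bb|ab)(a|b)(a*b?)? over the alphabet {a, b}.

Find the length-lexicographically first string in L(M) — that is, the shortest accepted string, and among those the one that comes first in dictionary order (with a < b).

baaaaaba

By inspection of the expression, no string of length less than 8 matches, and baaaaaba is the lexicographically first match of length 8.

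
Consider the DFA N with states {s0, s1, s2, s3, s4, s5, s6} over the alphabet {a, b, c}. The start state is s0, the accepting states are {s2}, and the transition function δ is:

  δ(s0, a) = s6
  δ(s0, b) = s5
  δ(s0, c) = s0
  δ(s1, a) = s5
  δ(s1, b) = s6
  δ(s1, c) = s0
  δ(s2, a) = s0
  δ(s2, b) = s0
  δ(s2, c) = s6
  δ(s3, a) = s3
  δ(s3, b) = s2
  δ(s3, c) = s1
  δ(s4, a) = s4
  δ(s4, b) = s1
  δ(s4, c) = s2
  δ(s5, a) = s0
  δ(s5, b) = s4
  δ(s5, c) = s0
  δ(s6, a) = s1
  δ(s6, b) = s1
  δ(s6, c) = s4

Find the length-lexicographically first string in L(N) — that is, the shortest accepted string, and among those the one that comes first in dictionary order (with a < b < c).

A breadth-first search from s0 reaches an accepting state first via the path s0 → s6 → s4 → s2 on input acc.
No string of length < 3 is accepted (BFS exhausts all shorter strings without reaching an accepting state), and acc is the lexicographically least accepting string of length 3.

acc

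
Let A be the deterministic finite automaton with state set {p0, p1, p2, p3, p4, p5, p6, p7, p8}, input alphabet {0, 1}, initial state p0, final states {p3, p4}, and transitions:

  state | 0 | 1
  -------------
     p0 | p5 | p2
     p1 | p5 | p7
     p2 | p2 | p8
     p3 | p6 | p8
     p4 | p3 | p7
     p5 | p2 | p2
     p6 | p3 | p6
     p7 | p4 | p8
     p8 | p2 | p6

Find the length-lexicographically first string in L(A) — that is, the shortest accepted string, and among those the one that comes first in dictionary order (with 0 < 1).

1110

A breadth-first search from p0 reaches an accepting state first via the path p0 → p2 → p8 → p6 → p3 on input 1110.
No string of length < 4 is accepted (BFS exhausts all shorter strings without reaching an accepting state), and 1110 is the lexicographically least accepting string of length 4.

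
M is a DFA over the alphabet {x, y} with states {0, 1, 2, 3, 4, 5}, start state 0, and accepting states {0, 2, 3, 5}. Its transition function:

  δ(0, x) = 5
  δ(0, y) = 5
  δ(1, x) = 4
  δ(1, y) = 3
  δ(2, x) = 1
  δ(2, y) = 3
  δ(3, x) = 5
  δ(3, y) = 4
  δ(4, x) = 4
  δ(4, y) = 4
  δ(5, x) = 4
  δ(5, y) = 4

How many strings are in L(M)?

3

The useful subgraph on states {0, 5} is acyclic, so L(M) is finite; the longest accepting path visits 2 useful states, giving maximum string length 1.
Counting accepting paths from 0 by length: 1 of length 0, 2 of length 1. Total 3.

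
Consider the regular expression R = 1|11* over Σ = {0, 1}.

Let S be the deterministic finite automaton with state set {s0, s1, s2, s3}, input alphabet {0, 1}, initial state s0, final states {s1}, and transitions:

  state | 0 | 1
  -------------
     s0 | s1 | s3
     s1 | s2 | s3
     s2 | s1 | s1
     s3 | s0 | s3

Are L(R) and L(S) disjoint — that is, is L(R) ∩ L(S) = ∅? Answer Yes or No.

Converting the expression R to a DFA (subset construction, then merging equivalent states) gives the minimal DFA with states {r0, r1, r2}, start state r0, accepting states {r2} and transitions r0: 0→r1, 1→r2; r1: 0→r1, 1→r1; r2: 0→r1, 1→r2.
Exploring the product automaton R × S from the start pair (r0, s0), following both machines on each input symbol, reaches 6 state pairs: (r0, s0), (r1, s1), (r2, s3), (r1, s2), (r1, s3), (r1, s0).
R accepts in {r2} and S accepts in {s1}; no reachable pair has both components accepting, so no string drives both machines to acceptance simultaneously and L(R) ∩ L(S) = ∅.
So no string is accepted by both, and the intersection is empty.

Yes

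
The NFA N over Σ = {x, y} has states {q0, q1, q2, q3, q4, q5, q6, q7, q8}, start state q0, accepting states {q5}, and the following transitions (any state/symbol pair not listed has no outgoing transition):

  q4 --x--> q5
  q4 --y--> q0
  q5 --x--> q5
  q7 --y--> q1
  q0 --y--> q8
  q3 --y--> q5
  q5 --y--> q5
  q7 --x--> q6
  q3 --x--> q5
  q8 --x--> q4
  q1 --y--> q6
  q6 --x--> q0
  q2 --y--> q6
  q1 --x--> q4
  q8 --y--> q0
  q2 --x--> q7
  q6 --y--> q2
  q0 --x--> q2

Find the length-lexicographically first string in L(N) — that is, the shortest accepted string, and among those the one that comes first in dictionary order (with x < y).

yxx

A breadth-first search from q0 reaches an accepting state first via the path q0 → q8 → q4 → q5 on input yxx.
No string of length < 3 is accepted (BFS exhausts all shorter strings without reaching an accepting state), and yxx is the lexicographically least accepting string of length 3.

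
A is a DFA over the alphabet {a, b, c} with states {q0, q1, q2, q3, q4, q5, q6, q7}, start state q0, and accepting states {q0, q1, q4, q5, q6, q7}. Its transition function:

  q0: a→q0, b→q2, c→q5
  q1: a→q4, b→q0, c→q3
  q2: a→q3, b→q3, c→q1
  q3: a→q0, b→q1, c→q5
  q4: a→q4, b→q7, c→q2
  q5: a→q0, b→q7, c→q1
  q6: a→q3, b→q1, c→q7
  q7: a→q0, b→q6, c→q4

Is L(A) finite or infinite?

infinite

State q0 is reachable from the start and can reach an accepting state, and it lies on the cycle q0 → q0.
Traversing that cycle any number of times yields accepted strings of unbounded length, so the language is infinite.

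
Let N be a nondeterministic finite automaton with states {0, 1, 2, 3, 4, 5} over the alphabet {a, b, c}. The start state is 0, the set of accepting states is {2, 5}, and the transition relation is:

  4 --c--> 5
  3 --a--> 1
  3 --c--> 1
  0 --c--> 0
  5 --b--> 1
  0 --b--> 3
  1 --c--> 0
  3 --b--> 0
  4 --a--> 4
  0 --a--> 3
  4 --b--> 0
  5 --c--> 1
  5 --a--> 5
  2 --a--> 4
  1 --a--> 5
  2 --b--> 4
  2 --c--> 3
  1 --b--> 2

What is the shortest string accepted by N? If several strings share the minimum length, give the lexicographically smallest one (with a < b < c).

aaa

A breadth-first search from 0 reaches an accepting state first via the path 0 → 3 → 1 → 5 on input aaa.
No string of length < 3 is accepted (BFS exhausts all shorter strings without reaching an accepting state), and aaa is the lexicographically least accepting string of length 3.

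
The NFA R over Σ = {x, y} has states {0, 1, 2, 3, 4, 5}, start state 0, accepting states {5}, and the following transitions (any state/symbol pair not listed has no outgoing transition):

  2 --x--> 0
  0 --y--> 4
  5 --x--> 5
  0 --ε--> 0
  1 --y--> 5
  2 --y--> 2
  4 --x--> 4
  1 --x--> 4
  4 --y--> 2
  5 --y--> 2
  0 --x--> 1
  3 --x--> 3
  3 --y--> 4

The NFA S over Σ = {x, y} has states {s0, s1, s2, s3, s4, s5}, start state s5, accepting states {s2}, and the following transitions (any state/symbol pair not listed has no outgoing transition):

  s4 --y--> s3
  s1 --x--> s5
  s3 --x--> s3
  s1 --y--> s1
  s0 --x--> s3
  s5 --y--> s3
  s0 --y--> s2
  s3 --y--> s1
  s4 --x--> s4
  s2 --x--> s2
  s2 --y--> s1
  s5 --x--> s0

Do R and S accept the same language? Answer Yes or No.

Exploring the product automaton R × S from the start pair (0, s5), following both machines on each input symbol, reaches 5 state pairs: (0, s5), (1, s0), (4, s3), (5, s2), (2, s1).
R accepts in {5} and S accepts in {s2}. In every reachable pair the two components are either both accepting — (5, s2) — or both non-accepting, so no string is accepted by exactly one of the machines: L(R) \ L(S) and L(S) \ L(R) are both empty.
Hence every string is accepted by R iff it is accepted by S, and the two languages coincide.

Yes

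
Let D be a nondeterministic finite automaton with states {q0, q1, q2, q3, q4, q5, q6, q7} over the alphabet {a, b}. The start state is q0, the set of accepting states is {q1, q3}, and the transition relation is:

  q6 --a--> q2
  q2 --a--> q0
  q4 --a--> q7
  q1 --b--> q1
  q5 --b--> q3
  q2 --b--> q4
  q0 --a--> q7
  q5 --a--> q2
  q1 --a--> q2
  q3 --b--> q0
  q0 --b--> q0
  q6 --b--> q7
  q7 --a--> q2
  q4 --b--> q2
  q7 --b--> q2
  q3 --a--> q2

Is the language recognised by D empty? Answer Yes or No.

The states reachable from the start state are {q0, q2, q4, q7}.
None of the accepting states {q1, q3} is reachable, so no string is accepted and L(D) = ∅.

Yes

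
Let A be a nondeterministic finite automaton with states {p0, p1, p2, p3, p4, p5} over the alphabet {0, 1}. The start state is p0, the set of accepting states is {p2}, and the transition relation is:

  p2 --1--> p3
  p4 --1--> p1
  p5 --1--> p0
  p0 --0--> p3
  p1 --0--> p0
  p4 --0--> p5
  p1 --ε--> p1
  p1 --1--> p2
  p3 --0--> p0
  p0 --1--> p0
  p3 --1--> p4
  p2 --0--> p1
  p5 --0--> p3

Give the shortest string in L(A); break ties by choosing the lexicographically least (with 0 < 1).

0111

A breadth-first search from p0 reaches an accepting state first via the path p0 → p3 → p4 → p1 → p2 on input 0111.
No string of length < 4 is accepted (BFS exhausts all shorter strings without reaching an accepting state), and 0111 is the lexicographically least accepting string of length 4.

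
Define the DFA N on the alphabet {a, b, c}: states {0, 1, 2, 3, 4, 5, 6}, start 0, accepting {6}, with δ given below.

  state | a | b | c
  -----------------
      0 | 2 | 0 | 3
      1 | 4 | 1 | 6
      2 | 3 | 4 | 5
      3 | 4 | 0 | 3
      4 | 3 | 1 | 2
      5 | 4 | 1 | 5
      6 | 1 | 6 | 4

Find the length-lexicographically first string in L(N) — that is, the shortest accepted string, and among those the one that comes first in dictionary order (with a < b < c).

abbc

A breadth-first search from 0 reaches an accepting state first via the path 0 → 2 → 4 → 1 → 6 on input abbc.
No string of length < 4 is accepted (BFS exhausts all shorter strings without reaching an accepting state), and abbc is the lexicographically least accepting string of length 4.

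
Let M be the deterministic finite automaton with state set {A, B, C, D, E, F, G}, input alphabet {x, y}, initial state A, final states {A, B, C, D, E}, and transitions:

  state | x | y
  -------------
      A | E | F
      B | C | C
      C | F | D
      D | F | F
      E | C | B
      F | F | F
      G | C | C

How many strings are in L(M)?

9

The useful subgraph on states {A, B, C, D, E} is acyclic, so L(M) is finite; the longest accepting path visits 5 useful states, giving maximum string length 4.
Counting accepting paths from A by length: 1 of length 0, 1 of length 1, 2 of length 2, 3 of length 3, 2 of length 4. Total 9.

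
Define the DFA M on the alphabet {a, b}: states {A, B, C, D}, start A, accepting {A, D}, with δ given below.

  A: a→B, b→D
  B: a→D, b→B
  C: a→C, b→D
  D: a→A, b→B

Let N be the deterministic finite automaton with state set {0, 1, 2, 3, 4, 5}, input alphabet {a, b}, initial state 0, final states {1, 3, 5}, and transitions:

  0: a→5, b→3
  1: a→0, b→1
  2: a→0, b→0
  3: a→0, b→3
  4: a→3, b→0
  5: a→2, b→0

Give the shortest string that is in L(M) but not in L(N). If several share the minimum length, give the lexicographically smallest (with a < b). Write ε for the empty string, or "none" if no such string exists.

ε

The empty string ε is accepted by M but not by N.
Since ε is the unique shortest string, it is the required witness.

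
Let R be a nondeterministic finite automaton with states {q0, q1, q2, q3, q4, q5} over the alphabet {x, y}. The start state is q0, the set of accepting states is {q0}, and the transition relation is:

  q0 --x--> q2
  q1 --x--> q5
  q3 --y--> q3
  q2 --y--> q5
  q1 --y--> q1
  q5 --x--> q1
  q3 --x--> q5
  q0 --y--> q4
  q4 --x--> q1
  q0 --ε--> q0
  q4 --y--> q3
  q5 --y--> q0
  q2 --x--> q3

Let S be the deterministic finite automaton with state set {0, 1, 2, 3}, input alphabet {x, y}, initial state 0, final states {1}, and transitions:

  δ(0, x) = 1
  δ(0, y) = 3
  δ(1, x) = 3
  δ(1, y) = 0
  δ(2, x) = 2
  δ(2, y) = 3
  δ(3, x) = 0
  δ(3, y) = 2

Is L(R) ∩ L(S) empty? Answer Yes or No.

Yes

Exploring the product automaton R × S from the start pair (q0, 0), following both machines on each input symbol, reaches 20 state pairs: (q0, 0), (q2, 1), (q4, 3), (q3, 3), (q5, 0), (q1, 0), (q3, 2), (q1, 1), (q0, 3), (q5, 1), (q1, 3), (q5, 2), (q5, 3), (q2, 0), (q4, 2), (q1, 2), (q0, 2), (q3, 1), (q2, 2), (q3, 0).
R accepts in {q0} and S accepts in {1}; no reachable pair has both components accepting, so no string drives both machines to acceptance simultaneously and L(R) ∩ L(S) = ∅.
So no string is accepted by both, and the intersection is empty.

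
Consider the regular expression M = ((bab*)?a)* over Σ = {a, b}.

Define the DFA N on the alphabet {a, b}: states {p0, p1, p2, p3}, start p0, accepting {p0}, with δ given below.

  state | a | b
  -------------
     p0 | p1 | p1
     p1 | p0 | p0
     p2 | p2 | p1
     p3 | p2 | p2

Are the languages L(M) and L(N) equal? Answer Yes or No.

No

The string a is accepted by M but rejected by N.
So L(M) ≠ L(N).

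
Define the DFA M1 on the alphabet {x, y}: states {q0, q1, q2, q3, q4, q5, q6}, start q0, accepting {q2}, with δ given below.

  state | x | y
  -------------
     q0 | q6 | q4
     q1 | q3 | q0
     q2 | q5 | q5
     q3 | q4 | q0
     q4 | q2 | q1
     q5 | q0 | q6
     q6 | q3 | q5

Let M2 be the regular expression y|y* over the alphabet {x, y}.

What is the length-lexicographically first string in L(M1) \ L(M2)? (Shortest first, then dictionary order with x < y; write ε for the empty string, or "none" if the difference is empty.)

The string yx is accepted by M1 but not by M2.
No shorter string lies in the difference, and yx is the lexicographically first length-2 string in L(M1) \ L(M2).

yx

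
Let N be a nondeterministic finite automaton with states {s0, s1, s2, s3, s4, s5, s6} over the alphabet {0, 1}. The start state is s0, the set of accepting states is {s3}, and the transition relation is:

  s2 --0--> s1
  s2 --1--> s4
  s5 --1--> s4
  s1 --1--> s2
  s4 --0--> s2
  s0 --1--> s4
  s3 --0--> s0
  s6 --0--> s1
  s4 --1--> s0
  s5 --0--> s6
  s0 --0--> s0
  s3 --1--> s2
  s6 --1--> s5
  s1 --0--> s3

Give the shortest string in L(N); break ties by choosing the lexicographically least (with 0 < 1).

1000

A breadth-first search from s0 reaches an accepting state first via the path s0 → s4 → s2 → s1 → s3 on input 1000.
No string of length < 4 is accepted (BFS exhausts all shorter strings without reaching an accepting state), and 1000 is the lexicographically least accepting string of length 4.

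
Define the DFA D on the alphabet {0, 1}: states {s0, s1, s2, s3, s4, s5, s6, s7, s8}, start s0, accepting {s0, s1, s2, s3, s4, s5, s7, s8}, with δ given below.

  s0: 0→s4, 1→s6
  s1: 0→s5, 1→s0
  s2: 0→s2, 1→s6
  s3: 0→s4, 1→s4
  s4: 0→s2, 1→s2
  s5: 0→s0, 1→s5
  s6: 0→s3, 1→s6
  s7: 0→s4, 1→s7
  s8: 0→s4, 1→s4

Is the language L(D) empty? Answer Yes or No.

The empty string ε is accepted: the run s0 ends in the accepting state s0.
Since at least one string is accepted, L(D) is not empty.

No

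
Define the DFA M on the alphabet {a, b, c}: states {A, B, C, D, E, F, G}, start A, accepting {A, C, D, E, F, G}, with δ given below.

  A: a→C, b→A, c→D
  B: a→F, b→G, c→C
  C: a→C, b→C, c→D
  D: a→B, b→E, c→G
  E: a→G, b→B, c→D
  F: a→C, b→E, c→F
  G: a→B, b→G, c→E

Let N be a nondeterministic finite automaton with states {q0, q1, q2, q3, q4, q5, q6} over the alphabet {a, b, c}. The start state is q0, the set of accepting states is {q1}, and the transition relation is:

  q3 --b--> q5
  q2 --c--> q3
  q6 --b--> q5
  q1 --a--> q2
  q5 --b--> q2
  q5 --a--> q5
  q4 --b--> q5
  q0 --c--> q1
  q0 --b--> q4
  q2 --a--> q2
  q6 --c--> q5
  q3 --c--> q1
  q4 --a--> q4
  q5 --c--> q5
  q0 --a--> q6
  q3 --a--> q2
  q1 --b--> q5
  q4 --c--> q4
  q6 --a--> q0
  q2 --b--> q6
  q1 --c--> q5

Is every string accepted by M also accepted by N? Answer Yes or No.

No

The empty string ε is in L(M) but not in L(N).
So L(M) ⊄ L(N).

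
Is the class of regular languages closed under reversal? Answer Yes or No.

Yes

Reverse every transition of an NFA for L, make the old start state the unique accepting state, and add a fresh start state with ε-moves to the old accepting states; this NFA accepts Lᴿ.
So the regular languages are closed under reversal.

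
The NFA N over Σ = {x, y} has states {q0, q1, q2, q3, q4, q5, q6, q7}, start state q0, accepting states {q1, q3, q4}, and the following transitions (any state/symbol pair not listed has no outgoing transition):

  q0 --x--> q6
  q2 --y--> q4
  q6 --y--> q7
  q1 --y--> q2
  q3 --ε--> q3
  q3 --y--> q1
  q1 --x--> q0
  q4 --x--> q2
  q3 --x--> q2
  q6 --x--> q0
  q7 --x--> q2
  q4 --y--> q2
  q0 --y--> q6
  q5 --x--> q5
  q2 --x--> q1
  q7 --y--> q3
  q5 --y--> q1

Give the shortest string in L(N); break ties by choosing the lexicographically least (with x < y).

A breadth-first search from q0 reaches an accepting state first via the path q0 → q6 → q7 → q3 on input xyy.
No string of length < 3 is accepted (BFS exhausts all shorter strings without reaching an accepting state), and xyy is the lexicographically least accepting string of length 3.

xyy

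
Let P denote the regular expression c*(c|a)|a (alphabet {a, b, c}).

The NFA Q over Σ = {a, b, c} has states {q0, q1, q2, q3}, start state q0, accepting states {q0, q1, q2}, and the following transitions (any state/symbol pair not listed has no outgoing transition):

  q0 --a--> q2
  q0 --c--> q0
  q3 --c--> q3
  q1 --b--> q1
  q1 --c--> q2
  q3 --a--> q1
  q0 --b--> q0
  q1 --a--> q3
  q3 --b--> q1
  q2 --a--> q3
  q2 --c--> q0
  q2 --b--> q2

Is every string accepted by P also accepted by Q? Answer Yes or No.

Converting the expression P to a DFA (subset construction, then merging equivalent states) gives the minimal DFA with states {p0, p1, p2, p3}, start state p0, accepting states {p1, p3} and transitions p0: a→p1, b→p2, c→p3; p1: a→p2, b→p2, c→p2; p2: a→p2, b→p2, c→p2; p3: a→p1, b→p2, c→p3.
Exploring the product automaton P × Q from the start pair (p0, q0), following both machines on each input symbol, reaches 7 state pairs: (p0, q0), (p1, q2), (p2, q0), (p3, q0), (p2, q3), (p2, q2), (p2, q1).
P accepts in {p1, p3} and Q accepts in {q0, q1, q2}. The reachable pairs whose P-component is accepting are (p1, q2), (p3, q0); in each of them the Q-component is accepting too, so the product for L(P) \ L(Q) (P-component accepting, Q-component rejecting) has no reachable accepting pair and the difference is empty.
Hence every string in L(P) is also in L(Q).

Yes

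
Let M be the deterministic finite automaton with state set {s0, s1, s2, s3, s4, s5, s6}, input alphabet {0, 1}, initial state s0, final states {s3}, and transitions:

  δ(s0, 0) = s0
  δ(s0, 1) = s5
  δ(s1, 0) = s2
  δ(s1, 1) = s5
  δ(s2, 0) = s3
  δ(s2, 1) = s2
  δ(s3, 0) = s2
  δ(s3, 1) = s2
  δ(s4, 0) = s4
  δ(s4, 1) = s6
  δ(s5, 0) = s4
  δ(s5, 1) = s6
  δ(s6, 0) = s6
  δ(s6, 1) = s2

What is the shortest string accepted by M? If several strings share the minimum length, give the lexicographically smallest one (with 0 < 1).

A breadth-first search from s0 reaches an accepting state first via the path s0 → s5 → s6 → s2 → s3 on input 1110.
No string of length < 4 is accepted (BFS exhausts all shorter strings without reaching an accepting state), and 1110 is the lexicographically least accepting string of length 4.

1110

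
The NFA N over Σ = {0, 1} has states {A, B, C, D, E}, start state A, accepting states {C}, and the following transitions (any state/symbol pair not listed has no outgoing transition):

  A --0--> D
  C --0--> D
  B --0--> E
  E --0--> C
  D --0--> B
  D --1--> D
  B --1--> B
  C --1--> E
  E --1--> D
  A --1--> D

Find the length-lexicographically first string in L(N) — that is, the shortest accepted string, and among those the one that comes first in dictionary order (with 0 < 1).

0000

A breadth-first search from A reaches an accepting state first via the path A → D → B → E → C on input 0000.
No string of length < 4 is accepted (BFS exhausts all shorter strings without reaching an accepting state), and 0000 is the lexicographically least accepting string of length 4.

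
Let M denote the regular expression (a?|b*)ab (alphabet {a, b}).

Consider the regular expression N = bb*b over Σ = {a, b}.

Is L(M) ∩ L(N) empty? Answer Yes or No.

Converting the expression M to a DFA (subset construction, then merging equivalent states) gives the minimal DFA with states {m0, m1, m2, m3, m4, m5}, start state m0, accepting states {m4} and transitions m0: a→m1, b→m2; m1: a→m3, b→m4; m2: a→m3, b→m2; m3: a→m5, b→m4; m4: a→m5, b→m5; m5: a→m5, b→m5.
Converting the expression N to a DFA (subset construction, then merging equivalent states) gives the minimal DFA with states {n0, n1, n2, n3}, start state n0, accepting states {n3} and transitions n0: a→n1, b→n2; n1: a→n1, b→n1; n2: a→n1, b→n3; n3: a→n1, b→n3.
Exploring the product automaton M × N from the start pair (m0, n0), following both machines on each input symbol, reaches 7 state pairs: (m0, n0), (m1, n1), (m2, n2), (m3, n1), (m4, n1), (m2, n3), (m5, n1).
M accepts in {m4} and N accepts in {n3}; no reachable pair has both components accepting, so no string drives both machines to acceptance simultaneously and L(M) ∩ L(N) = ∅.
So no string is accepted by both, and the intersection is empty.

Yes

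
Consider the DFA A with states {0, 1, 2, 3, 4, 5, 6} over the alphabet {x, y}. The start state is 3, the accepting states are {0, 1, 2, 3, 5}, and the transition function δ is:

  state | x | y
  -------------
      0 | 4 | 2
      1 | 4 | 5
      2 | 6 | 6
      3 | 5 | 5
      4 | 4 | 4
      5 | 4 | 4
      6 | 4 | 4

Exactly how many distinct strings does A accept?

3

The useful subgraph on states {3, 5} is acyclic, so L(A) is finite; the longest accepting path visits 2 useful states, giving maximum string length 1.
Counting accepting paths from 3 by length: 1 of length 0, 2 of length 1. Total 3.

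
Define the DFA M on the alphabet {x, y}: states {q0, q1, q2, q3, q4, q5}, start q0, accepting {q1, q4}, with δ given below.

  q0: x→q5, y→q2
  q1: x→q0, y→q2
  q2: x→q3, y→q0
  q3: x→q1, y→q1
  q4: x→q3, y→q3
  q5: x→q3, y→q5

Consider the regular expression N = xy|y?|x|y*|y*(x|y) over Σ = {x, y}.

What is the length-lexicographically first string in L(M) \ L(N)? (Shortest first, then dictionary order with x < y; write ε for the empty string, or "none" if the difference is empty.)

The string xxx is accepted by M but not by N.
No shorter string lies in the difference, and xxx is the lexicographically first length-3 string in L(M) \ L(N).

xxx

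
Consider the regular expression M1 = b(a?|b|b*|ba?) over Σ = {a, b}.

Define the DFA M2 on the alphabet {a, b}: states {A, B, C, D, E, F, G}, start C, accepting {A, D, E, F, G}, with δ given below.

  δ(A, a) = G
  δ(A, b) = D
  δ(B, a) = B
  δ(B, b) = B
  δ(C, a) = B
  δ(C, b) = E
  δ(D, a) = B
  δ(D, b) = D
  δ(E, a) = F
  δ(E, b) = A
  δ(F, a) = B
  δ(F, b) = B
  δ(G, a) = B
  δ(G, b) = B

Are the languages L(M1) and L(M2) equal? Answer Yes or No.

Converting the expression M1 to a DFA (subset construction, then merging equivalent states) gives the minimal DFA with states {r0, r1, r2, r3, r4, r5}, start state r0, accepting states {r2, r3, r4, r5} and transitions r0: a→r1, b→r2; r1: a→r1, b→r1; r2: a→r3, b→r4; r3: a→r1, b→r1; r4: a→r3, b→r5; r5: a→r1, b→r5.
Exploring the product automaton M1 × M2 from the start pair (r0, C), following both machines on each input symbol, reaches 7 state pairs: (r0, C), (r1, B), (r2, E), (r3, F), (r4, A), (r3, G), (r5, D).
M1 accepts in {r2, r3, r4, r5} and M2 accepts in {A, D, E, F, G}. In every reachable pair the two components are either both accepting — (r2, E), (r3, F), (r4, A), (r3, G), (r5, D) — or both non-accepting, so no string is accepted by exactly one of the machines: L(M1) \ L(M2) and L(M2) \ L(M1) are both empty.
Hence every string is accepted by M1 iff it is accepted by M2, and the two languages coincide.

Yes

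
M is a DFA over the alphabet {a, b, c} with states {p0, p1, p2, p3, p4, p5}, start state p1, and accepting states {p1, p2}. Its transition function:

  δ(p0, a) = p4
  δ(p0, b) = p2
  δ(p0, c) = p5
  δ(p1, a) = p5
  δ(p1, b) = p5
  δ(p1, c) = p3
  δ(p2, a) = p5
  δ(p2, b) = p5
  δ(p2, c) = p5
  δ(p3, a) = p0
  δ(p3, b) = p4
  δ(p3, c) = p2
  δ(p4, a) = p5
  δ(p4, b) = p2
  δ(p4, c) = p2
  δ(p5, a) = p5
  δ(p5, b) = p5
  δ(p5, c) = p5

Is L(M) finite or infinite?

finite

The useful states (reachable from p1 and able to reach an accepting state) are {p0, p1, p2, p3, p4}.
Restricted to these states the transition graph has no cycle, so every accepting path has bounded length and L is finite.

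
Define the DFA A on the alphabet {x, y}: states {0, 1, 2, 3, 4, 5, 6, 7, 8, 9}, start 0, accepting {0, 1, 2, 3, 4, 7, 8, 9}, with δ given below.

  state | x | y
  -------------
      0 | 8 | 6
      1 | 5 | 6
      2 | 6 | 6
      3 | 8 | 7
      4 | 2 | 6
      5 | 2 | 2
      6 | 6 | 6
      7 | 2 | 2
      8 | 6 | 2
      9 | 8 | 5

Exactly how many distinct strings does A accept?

3

The useful subgraph on states {0, 2, 8} is acyclic, so L(A) is finite; the longest accepting path visits 3 useful states, giving maximum string length 2.
Counting accepting paths from 0 by length: 1 of length 0, 1 of length 1, 1 of length 2. Total 3.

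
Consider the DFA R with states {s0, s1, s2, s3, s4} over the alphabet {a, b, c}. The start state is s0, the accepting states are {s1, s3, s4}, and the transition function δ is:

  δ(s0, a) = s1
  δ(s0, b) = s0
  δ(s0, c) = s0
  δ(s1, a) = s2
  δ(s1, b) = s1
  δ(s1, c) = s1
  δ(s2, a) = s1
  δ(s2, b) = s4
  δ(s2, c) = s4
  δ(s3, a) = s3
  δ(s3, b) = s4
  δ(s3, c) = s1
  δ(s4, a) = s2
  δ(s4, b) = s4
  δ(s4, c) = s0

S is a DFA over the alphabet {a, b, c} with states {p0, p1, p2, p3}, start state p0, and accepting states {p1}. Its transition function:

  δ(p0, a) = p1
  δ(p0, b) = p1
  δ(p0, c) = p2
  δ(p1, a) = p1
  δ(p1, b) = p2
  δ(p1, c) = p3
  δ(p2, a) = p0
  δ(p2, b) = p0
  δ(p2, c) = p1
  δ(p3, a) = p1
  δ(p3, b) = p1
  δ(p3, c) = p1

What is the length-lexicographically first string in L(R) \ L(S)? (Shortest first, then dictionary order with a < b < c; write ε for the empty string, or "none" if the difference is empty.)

ab

The string ab is accepted by R but not by S.
No shorter string lies in the difference, and ab is the lexicographically first length-2 string in L(R) \ L(S).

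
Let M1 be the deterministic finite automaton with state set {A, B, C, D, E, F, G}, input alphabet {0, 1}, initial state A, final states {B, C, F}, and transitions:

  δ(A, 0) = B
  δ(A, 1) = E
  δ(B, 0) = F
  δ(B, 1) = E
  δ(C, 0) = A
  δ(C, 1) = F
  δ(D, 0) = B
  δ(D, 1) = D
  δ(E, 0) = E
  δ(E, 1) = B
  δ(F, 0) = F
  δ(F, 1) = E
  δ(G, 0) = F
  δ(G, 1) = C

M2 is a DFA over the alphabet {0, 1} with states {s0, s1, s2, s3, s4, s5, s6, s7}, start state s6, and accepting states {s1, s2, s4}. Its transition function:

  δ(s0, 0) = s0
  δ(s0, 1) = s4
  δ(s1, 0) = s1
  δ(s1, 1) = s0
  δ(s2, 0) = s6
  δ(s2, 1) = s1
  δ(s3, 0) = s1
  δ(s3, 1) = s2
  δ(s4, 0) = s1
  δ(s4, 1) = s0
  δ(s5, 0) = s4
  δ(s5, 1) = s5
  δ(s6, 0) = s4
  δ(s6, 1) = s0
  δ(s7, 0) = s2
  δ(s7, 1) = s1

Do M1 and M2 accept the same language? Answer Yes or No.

Yes

Exploring the product automaton M1 × M2 from the start pair (A, s6), following both machines on each input symbol, reaches 4 state pairs: (A, s6), (B, s4), (E, s0), (F, s1).
M1 accepts in {B, C, F} and M2 accepts in {s1, s2, s4}. In every reachable pair the two components are either both accepting — (B, s4), (F, s1) — or both non-accepting, so no string is accepted by exactly one of the machines: L(M1) \ L(M2) and L(M2) \ L(M1) are both empty.
Hence every string is accepted by M1 iff it is accepted by M2, and the two languages coincide.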